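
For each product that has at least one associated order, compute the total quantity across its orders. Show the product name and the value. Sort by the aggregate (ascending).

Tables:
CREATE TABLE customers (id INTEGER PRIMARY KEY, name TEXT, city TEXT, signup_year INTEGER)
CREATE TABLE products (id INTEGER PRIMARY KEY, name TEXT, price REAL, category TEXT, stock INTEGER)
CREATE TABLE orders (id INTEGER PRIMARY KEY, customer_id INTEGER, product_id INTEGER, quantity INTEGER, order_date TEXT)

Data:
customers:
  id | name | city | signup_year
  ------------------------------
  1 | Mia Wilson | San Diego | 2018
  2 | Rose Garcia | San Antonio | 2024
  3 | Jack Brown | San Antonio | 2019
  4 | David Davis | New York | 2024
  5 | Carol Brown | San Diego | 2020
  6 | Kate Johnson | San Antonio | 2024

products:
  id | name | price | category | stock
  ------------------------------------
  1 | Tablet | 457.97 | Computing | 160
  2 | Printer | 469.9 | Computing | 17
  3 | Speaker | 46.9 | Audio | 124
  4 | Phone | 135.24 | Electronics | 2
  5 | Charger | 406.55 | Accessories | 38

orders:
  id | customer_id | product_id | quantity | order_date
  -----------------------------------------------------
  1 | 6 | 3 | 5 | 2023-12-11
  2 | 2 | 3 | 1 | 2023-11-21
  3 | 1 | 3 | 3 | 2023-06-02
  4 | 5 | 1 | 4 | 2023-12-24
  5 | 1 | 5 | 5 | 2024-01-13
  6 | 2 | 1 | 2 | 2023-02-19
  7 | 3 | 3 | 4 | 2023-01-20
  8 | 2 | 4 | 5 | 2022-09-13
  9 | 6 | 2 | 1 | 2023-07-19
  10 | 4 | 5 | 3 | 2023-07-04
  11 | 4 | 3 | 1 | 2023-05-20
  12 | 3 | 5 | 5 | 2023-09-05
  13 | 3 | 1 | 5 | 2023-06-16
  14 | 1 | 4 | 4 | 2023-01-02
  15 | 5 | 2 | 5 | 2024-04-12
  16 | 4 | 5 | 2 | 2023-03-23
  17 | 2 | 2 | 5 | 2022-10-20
SELECT p.name, SUM(c.quantity) AS sum_quantity FROM orders c JOIN products p ON c.product_id = p.id GROUP BY p.id, p.name ORDER BY sum_quantity ASC

Execution result:
name | sum_quantity
Phone | 9
Tablet | 11
Printer | 11
Speaker | 14
Charger | 15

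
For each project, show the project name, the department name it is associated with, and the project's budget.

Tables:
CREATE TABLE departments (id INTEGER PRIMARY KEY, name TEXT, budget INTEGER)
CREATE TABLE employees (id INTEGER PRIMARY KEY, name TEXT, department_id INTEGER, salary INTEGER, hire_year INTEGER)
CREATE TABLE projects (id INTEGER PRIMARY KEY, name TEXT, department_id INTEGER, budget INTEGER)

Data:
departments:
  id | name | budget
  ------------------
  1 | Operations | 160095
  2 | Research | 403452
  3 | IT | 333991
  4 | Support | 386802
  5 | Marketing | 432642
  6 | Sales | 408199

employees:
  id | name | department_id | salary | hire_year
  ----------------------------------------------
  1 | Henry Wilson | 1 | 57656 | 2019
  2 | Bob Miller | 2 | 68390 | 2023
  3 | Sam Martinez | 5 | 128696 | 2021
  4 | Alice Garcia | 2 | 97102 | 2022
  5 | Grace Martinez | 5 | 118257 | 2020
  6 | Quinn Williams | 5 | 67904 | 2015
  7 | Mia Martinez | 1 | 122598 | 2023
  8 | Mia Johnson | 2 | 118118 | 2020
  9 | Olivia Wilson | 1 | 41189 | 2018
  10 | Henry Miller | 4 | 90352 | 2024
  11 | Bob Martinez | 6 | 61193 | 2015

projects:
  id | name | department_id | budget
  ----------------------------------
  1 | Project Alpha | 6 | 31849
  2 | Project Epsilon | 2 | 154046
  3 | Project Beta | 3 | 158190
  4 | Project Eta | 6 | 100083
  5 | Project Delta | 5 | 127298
SELECT c.name, p.name AS department, c.budget FROM projects c JOIN departments p ON c.department_id = p.id

Execution result:
name | department | budget
Project Alpha | Sales | 31849
Project Epsilon | Research | 154046
Project Beta | IT | 158190
Project Eta | Sales | 100083
Project Delta | Marketing | 127298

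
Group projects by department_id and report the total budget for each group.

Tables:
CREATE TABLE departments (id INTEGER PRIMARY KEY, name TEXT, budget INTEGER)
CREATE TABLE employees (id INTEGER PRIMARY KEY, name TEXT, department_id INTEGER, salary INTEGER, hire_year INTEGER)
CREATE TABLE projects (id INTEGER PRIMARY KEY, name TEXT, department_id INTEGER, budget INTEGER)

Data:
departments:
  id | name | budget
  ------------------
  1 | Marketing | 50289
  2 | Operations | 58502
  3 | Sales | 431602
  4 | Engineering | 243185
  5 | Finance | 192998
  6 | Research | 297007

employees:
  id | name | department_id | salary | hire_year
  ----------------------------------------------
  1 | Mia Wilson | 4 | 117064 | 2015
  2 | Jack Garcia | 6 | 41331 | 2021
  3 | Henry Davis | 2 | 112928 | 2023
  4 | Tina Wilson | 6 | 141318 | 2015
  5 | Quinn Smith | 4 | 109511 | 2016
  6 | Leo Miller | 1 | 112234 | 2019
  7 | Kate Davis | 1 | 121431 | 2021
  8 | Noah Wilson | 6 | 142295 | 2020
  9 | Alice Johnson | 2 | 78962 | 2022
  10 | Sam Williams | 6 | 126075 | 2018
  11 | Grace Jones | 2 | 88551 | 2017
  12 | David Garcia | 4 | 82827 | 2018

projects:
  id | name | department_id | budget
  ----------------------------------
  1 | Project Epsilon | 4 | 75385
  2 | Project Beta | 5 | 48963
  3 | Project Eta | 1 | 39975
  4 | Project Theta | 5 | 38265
SELECT department_id, SUM(budget) AS sum_budget FROM projects GROUP BY department_id

Execution result:
department_id | sum_budget
1 | 39975
4 | 75385
5 | 87228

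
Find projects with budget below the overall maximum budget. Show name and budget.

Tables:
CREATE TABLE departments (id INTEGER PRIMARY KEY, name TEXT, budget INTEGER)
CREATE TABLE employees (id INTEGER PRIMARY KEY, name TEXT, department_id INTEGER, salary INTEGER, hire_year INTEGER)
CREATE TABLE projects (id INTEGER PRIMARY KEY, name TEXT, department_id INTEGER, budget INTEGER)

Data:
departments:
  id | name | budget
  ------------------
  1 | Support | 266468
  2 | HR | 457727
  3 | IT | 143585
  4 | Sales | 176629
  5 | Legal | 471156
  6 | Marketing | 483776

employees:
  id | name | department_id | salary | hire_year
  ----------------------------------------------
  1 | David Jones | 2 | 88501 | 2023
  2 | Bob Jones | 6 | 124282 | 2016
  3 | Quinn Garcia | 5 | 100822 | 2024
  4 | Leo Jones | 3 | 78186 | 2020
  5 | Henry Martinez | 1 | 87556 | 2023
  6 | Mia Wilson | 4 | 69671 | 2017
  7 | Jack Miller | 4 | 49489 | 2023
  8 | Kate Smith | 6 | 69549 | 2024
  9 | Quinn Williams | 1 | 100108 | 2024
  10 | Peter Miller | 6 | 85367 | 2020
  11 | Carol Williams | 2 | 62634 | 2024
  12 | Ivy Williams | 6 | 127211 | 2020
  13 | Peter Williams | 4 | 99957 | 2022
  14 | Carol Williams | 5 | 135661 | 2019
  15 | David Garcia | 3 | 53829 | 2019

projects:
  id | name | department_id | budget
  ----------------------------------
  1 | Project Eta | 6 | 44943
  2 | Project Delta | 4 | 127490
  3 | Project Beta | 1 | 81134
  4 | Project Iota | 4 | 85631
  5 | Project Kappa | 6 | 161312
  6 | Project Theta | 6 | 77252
SELECT name, budget FROM projects WHERE budget < (SELECT MAX(budget) FROM projects)

Execution result:
name | budget
Project Eta | 44943
Project Delta | 127490
Project Beta | 81134
Project Iota | 85631
Project Theta | 77252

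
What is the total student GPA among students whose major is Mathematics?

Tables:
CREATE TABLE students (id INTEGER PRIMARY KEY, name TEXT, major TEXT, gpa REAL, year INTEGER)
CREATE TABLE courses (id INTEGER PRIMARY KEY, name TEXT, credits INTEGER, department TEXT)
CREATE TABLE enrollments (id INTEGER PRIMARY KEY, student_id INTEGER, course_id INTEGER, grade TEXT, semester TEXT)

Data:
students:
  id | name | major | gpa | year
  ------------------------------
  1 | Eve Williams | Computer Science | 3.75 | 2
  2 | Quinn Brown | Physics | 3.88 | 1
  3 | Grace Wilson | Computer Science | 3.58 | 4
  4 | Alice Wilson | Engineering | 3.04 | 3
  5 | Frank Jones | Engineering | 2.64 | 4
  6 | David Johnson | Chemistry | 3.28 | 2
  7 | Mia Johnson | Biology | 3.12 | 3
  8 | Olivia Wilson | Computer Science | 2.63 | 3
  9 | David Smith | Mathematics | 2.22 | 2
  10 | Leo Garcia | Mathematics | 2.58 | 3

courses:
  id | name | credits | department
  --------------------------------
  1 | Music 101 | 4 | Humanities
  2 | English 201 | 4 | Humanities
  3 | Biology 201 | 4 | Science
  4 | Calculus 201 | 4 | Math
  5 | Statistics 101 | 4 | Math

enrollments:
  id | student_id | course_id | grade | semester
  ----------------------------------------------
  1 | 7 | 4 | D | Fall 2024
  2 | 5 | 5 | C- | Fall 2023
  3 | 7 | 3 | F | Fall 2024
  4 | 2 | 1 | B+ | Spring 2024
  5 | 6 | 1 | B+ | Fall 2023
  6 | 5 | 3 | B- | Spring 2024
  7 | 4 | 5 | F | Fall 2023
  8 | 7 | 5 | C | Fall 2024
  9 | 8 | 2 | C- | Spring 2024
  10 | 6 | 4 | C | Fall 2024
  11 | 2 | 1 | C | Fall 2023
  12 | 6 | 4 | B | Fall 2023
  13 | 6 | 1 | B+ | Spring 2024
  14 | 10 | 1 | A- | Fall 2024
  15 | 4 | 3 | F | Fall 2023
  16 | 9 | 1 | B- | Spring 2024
SELECT SUM(gpa) FROM students WHERE major = 'Mathematics'

Execution result:
4.80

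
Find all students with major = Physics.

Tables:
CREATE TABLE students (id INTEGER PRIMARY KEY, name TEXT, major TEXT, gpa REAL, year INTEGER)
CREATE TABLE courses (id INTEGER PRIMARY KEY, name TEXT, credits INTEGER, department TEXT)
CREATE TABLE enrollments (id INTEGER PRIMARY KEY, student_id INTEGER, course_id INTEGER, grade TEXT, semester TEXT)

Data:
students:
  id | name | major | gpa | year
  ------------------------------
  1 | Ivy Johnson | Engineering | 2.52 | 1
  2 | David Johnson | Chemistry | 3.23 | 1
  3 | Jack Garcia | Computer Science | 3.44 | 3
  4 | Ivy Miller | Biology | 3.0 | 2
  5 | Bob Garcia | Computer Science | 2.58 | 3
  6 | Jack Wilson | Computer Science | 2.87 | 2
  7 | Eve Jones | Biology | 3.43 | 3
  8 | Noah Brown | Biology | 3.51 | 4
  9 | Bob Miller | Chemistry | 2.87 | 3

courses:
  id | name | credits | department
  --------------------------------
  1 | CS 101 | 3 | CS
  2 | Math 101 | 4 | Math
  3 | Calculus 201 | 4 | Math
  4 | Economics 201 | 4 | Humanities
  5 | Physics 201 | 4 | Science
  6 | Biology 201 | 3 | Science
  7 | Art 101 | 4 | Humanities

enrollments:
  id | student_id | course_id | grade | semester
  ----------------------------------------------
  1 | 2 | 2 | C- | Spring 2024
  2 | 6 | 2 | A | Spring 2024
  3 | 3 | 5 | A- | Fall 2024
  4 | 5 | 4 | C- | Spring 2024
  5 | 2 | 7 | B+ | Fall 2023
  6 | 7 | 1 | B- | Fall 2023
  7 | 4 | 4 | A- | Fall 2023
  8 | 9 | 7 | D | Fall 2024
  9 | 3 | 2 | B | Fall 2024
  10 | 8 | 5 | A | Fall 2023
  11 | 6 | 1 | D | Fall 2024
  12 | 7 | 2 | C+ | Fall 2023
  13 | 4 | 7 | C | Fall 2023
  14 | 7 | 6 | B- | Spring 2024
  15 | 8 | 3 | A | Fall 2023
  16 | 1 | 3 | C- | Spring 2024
SELECT name, major FROM students WHERE major = 'Physics'

Execution result:
(no rows)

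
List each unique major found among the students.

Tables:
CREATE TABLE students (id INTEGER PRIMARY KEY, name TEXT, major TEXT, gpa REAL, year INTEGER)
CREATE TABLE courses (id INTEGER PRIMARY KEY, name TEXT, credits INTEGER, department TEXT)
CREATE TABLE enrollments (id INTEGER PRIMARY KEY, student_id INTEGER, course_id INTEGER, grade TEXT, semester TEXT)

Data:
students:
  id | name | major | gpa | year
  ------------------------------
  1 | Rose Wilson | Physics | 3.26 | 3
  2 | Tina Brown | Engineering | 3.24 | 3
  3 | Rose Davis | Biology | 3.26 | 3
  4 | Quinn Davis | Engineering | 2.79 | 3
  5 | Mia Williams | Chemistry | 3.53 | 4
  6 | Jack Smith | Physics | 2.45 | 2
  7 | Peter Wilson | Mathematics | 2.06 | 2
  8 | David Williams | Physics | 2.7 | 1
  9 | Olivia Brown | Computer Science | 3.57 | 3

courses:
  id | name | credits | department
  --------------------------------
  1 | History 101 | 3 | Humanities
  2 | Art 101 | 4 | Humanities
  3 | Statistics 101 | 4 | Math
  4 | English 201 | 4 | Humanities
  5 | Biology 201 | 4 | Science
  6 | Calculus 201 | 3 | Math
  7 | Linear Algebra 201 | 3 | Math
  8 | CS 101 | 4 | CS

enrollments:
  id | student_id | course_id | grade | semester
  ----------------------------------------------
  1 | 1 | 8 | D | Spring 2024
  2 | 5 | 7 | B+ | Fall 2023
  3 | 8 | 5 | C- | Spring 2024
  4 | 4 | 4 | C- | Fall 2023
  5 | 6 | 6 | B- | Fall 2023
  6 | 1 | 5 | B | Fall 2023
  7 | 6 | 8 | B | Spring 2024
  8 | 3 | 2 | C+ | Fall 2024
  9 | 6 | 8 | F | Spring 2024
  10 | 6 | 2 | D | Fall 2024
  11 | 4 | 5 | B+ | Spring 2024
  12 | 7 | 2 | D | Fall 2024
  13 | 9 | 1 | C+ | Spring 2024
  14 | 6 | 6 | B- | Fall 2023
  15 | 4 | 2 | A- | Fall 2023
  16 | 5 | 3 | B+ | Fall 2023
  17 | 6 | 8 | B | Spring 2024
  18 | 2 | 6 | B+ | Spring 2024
SELECT DISTINCT major FROM students

Execution result:
major
Physics
Engineering
Biology
Chemistry
Mathematics
Computer Science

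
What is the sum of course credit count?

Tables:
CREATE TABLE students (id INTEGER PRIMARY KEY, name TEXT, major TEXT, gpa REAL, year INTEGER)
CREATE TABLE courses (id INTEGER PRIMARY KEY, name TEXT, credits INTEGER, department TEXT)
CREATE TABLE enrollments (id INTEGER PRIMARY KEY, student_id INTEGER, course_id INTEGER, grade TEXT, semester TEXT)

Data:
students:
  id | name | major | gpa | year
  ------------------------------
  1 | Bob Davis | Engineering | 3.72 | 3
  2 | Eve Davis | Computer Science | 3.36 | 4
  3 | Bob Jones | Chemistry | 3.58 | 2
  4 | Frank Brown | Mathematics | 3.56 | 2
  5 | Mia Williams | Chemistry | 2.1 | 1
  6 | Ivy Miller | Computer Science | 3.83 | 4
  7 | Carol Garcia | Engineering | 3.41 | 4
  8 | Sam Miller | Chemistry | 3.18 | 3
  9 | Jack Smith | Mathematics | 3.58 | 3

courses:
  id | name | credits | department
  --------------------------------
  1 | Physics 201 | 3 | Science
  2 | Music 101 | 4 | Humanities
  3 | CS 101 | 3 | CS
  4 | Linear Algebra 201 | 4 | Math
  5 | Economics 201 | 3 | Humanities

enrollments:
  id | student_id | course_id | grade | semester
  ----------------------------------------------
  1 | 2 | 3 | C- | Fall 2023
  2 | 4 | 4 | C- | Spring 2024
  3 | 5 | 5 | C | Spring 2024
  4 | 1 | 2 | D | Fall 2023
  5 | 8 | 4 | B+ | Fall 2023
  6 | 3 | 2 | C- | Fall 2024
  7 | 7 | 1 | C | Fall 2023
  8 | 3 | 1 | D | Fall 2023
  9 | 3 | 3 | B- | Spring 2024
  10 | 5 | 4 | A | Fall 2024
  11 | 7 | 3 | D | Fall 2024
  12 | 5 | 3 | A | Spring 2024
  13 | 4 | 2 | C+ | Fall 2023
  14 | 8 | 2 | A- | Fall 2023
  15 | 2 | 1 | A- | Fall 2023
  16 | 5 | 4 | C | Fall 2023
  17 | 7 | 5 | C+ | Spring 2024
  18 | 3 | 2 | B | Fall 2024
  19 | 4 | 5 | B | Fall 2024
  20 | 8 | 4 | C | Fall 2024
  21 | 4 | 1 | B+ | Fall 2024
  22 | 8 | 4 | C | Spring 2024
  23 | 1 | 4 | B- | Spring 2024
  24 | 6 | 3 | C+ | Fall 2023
SELECT SUM(credits) FROM courses

Execution result:
17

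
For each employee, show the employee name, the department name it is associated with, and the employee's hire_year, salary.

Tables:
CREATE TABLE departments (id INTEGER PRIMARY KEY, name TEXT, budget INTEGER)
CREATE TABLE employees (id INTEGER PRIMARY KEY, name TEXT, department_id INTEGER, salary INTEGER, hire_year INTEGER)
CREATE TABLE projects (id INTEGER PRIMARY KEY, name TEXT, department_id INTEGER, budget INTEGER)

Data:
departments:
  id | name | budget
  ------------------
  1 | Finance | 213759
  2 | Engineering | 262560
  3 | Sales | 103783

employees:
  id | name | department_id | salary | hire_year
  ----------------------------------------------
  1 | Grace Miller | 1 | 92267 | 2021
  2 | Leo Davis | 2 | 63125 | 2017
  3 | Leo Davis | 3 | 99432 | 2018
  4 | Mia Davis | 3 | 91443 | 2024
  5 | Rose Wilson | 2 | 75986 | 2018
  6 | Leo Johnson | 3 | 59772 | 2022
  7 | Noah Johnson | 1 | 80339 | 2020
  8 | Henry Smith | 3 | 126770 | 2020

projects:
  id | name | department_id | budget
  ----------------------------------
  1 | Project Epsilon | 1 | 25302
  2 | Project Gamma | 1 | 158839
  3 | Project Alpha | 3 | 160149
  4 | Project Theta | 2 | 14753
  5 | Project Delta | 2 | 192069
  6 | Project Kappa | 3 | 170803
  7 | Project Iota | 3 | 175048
SELECT c.name, p.name AS department, c.hire_year, c.salary FROM employees c JOIN departments p ON c.department_id = p.id

Execution result:
name | department | hire_year | salary
Grace Miller | Finance | 2021 | 92267
Leo Davis | Engineering | 2017 | 63125
Leo Davis | Sales | 2018 | 99432
Mia Davis | Sales | 2024 | 91443
Rose Wilson | Engineering | 2018 | 75986
Leo Johnson | Sales | 2022 | 59772
Noah Johnson | Finance | 2020 | 80339
Henry Smith | Sales | 2020 | 126770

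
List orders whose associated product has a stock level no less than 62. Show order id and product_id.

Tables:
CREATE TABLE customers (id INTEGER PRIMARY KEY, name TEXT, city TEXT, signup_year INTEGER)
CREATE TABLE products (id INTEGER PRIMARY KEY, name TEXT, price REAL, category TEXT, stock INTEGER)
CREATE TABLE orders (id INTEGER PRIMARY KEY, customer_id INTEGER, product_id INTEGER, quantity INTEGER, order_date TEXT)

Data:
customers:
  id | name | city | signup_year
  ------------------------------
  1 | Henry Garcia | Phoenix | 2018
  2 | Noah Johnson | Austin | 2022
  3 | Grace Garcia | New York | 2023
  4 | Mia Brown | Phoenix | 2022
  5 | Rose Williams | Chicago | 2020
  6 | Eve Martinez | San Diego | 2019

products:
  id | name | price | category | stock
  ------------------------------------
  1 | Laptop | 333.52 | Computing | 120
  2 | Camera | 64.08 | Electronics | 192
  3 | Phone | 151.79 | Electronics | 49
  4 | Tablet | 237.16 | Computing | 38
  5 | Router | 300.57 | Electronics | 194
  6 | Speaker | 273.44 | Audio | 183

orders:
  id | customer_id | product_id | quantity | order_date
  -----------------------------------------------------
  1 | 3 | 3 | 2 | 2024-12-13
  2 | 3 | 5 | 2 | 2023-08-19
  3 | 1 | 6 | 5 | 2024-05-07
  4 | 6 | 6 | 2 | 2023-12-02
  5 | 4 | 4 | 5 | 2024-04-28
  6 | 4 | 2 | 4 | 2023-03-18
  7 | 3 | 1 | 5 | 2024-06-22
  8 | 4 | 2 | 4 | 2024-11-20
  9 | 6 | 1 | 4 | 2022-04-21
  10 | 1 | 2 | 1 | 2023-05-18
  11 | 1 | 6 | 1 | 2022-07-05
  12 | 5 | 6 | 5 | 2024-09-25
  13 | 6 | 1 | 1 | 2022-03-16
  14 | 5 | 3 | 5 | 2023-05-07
SELECT id, product_id FROM orders WHERE product_id IN (SELECT id FROM products WHERE stock >= 62)

Execution result:
id | product_id
2 | 5
3 | 6
4 | 6
6 | 2
7 | 1
8 | 2
9 | 1
10 | 2
11 | 6
12 | 6
13 | 1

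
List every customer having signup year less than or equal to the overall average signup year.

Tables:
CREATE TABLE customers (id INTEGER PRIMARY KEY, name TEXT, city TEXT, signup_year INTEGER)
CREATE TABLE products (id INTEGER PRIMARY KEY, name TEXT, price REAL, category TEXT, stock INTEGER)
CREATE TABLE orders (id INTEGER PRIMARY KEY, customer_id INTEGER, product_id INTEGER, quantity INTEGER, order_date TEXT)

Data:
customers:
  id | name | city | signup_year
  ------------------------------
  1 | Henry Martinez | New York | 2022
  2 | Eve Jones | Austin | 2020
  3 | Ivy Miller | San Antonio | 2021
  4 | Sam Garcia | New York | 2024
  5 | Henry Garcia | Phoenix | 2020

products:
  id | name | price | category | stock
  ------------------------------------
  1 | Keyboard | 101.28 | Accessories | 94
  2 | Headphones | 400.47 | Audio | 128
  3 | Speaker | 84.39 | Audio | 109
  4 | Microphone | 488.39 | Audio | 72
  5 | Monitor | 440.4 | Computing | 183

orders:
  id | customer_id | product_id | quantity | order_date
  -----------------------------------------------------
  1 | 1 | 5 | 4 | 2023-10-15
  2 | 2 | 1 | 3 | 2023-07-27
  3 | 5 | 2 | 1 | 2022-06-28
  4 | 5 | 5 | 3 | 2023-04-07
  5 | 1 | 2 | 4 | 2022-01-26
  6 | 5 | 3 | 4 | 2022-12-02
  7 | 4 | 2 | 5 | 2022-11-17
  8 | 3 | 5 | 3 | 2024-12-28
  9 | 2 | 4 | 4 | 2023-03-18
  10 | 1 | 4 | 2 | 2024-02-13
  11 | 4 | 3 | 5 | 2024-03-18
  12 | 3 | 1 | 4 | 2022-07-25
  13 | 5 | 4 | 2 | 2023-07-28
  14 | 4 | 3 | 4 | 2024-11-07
SELECT name, signup_year FROM customers WHERE signup_year <= (SELECT AVG(signup_year) FROM customers)

Execution result:
name | signup_year
Eve Jones | 2020
Ivy Miller | 2021
Henry Garcia | 2020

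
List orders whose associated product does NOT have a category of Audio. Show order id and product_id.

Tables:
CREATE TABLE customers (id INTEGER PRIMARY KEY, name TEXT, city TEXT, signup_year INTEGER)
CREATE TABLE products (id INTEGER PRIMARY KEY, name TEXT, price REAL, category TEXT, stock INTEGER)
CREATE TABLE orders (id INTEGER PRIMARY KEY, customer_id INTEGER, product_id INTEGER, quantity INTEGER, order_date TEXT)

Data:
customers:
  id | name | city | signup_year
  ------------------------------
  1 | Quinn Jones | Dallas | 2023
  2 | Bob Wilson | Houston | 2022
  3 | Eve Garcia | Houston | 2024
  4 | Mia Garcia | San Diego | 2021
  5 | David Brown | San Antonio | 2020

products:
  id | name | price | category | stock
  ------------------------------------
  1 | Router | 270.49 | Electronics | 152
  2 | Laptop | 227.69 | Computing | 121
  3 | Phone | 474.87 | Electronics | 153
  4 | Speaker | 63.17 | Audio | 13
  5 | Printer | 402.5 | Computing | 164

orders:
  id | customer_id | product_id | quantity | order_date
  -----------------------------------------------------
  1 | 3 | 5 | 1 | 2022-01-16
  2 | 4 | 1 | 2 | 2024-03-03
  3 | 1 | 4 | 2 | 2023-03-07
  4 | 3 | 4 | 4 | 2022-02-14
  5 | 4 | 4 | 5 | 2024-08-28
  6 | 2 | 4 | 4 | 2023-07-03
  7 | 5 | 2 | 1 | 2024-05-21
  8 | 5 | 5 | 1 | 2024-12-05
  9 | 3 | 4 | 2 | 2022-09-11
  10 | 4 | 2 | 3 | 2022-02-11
SELECT id, product_id FROM orders WHERE product_id NOT IN (SELECT id FROM products WHERE category = 'Audio')

Execution result:
id | product_id
1 | 5
2 | 1
7 | 2
8 | 5
10 | 2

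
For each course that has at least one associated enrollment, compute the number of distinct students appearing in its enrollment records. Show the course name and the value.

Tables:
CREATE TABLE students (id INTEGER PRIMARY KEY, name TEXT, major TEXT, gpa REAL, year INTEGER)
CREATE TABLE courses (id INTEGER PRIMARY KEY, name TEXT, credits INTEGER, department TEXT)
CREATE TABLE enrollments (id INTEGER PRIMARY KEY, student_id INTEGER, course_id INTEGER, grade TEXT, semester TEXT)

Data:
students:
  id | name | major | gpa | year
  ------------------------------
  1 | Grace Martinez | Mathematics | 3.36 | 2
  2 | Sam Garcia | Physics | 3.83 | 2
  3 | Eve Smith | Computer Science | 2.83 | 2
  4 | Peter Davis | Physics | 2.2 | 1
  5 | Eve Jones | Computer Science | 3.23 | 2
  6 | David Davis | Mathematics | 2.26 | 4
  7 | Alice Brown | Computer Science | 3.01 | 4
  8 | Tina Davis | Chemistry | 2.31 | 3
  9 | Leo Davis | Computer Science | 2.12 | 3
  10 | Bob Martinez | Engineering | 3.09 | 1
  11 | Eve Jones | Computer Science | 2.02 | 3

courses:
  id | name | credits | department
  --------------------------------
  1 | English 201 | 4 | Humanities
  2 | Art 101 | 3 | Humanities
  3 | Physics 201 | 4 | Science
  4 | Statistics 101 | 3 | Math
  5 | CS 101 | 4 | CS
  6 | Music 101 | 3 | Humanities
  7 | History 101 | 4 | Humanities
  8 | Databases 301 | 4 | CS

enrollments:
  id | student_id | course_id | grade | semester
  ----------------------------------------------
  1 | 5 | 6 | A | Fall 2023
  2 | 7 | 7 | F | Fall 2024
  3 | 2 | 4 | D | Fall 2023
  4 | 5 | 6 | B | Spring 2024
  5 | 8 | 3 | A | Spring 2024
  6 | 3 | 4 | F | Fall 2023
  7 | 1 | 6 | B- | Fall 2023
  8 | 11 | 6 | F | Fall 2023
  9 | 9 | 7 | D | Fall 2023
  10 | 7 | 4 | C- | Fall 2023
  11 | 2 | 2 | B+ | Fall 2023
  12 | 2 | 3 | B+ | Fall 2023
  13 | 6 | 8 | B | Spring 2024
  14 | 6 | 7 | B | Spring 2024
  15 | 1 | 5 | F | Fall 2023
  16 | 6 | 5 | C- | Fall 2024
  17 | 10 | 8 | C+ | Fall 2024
SELECT p.name, COUNT(DISTINCT c.student_id) AS distinct_student_count FROM enrollments c JOIN courses p ON c.course_id = p.id GROUP BY p.id, p.name

Execution result:
name | distinct_student_count
Art 101 | 1
Physics 201 | 2
Statistics 101 | 3
CS 101 | 2
Music 101 | 3
History 101 | 3
Databases 301 | 2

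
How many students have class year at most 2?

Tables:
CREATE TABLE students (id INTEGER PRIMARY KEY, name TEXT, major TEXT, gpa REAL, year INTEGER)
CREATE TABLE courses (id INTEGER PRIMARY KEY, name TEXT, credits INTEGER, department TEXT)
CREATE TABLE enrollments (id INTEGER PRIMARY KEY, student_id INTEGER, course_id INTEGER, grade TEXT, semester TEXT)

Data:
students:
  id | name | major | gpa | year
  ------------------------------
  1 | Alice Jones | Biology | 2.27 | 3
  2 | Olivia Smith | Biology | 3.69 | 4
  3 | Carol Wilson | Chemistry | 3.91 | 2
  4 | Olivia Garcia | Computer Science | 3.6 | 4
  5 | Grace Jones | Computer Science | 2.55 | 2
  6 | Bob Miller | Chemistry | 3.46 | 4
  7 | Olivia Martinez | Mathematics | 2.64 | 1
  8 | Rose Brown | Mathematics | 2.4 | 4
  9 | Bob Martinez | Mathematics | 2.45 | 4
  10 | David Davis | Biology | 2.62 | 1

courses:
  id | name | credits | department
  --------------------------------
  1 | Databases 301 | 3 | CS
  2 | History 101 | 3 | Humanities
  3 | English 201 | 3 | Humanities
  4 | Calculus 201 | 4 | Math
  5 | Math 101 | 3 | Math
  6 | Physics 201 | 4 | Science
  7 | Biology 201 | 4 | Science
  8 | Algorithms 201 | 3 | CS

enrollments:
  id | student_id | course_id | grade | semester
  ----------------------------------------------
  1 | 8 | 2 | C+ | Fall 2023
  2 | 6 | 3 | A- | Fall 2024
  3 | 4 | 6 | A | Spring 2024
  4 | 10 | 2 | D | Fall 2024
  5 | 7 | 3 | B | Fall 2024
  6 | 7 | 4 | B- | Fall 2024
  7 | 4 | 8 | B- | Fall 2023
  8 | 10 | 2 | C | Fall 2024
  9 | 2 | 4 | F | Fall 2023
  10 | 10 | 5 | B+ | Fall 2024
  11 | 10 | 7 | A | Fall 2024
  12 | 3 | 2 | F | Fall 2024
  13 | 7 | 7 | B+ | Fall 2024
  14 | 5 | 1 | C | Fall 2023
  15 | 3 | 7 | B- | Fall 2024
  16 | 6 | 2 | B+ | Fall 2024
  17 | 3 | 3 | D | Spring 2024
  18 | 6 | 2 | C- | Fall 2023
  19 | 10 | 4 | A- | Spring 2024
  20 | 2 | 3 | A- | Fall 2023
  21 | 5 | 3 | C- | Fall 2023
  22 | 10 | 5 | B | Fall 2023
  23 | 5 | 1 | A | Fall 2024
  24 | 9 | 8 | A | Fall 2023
SELECT COUNT(*) FROM students WHERE year <= 2

Execution result:
4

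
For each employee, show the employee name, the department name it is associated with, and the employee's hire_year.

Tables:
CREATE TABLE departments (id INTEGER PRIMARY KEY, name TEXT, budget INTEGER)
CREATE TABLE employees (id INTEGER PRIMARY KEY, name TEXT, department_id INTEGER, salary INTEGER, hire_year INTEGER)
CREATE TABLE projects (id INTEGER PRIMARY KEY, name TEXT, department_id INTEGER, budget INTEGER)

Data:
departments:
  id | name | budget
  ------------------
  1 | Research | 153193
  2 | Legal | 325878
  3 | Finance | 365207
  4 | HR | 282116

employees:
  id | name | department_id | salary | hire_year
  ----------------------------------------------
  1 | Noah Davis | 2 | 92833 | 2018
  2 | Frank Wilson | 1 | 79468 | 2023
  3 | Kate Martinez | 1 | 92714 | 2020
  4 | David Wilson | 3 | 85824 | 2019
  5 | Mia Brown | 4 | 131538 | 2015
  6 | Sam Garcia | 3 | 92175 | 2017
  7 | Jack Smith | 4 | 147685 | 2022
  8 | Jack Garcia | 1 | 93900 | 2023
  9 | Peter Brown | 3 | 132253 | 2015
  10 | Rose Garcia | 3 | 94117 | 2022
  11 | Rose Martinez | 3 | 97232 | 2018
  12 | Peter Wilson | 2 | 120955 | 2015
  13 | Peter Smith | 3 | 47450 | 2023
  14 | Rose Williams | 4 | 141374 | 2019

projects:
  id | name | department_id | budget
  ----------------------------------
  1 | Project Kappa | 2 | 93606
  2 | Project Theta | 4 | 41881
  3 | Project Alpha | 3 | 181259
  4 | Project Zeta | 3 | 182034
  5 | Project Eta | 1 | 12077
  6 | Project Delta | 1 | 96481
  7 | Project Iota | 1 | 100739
SELECT c.name, p.name AS department, c.hire_year FROM employees c JOIN departments p ON c.department_id = p.id

Execution result:
name | department | hire_year
Noah Davis | Legal | 2018
Frank Wilson | Research | 2023
Kate Martinez | Research | 2020
David Wilson | Finance | 2019
Mia Brown | HR | 2015
Sam Garcia | Finance | 2017
Jack Smith | HR | 2022
Jack Garcia | Research | 2023
Peter Brown | Finance | 2015
Rose Garcia | Finance | 2022
Rose Martinez | Finance | 2018
Peter Wilson | Legal | 2015
Peter Smith | Finance | 2023
Rose Williams | HR | 2019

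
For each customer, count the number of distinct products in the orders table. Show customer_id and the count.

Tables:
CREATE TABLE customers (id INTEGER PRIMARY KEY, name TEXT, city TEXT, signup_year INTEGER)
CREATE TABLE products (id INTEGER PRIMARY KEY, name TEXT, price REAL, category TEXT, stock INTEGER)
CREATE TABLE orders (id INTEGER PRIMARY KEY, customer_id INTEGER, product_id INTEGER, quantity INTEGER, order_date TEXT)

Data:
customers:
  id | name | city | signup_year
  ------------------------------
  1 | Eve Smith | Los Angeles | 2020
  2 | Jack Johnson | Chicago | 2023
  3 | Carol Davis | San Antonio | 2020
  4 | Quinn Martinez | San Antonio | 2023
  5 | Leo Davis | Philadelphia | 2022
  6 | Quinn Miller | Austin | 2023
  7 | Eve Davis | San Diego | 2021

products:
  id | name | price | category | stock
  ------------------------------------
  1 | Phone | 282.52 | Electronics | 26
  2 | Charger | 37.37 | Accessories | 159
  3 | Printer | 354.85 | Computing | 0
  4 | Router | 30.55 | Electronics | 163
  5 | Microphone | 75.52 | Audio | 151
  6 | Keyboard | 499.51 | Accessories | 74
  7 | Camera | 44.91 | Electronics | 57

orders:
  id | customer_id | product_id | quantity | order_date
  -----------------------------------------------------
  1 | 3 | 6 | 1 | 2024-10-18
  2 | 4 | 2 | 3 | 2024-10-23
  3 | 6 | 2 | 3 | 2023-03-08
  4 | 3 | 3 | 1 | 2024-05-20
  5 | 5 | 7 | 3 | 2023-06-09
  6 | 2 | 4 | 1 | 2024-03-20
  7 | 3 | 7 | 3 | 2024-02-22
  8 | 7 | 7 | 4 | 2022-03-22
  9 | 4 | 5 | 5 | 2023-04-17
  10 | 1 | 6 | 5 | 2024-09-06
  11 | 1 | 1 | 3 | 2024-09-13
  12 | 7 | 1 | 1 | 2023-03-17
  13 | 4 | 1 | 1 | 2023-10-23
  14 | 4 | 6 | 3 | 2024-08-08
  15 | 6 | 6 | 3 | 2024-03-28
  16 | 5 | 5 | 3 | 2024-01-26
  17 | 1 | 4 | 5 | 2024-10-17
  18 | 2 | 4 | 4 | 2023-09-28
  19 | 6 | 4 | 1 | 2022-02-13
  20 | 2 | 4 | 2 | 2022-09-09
SELECT customer_id, COUNT(DISTINCT product_id) AS distinct_product_count FROM orders GROUP BY customer_id

Execution result:
customer_id | distinct_product_count
1 | 3
2 | 1
3 | 3
4 | 4
5 | 2
6 | 3
7 | 2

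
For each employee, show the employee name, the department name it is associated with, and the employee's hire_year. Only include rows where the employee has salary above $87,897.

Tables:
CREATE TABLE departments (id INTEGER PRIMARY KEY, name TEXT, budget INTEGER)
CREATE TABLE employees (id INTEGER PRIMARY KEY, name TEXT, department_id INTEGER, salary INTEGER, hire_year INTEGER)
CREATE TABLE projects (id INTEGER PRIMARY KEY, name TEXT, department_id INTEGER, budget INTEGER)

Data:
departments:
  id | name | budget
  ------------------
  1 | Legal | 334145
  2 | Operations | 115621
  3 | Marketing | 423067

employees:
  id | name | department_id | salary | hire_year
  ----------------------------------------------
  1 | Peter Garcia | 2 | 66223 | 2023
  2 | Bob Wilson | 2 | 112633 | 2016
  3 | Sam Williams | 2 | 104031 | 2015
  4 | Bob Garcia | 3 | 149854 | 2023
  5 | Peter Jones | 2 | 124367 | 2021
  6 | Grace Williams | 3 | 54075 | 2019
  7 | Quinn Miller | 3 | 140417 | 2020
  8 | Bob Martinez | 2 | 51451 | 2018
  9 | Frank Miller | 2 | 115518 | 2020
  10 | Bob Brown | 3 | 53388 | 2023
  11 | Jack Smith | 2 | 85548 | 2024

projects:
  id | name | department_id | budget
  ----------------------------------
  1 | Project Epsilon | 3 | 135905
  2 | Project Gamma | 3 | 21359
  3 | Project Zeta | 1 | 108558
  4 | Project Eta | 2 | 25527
SELECT c.name, p.name AS department, c.hire_year FROM employees c JOIN departments p ON c.department_id = p.id WHERE c.salary > 87897

Execution result:
name | department | hire_year
Bob Wilson | Operations | 2016
Sam Williams | Operations | 2015
Bob Garcia | Marketing | 2023
Peter Jones | Operations | 2021
Quinn Miller | Marketing | 2020
Frank Miller | Operations | 2020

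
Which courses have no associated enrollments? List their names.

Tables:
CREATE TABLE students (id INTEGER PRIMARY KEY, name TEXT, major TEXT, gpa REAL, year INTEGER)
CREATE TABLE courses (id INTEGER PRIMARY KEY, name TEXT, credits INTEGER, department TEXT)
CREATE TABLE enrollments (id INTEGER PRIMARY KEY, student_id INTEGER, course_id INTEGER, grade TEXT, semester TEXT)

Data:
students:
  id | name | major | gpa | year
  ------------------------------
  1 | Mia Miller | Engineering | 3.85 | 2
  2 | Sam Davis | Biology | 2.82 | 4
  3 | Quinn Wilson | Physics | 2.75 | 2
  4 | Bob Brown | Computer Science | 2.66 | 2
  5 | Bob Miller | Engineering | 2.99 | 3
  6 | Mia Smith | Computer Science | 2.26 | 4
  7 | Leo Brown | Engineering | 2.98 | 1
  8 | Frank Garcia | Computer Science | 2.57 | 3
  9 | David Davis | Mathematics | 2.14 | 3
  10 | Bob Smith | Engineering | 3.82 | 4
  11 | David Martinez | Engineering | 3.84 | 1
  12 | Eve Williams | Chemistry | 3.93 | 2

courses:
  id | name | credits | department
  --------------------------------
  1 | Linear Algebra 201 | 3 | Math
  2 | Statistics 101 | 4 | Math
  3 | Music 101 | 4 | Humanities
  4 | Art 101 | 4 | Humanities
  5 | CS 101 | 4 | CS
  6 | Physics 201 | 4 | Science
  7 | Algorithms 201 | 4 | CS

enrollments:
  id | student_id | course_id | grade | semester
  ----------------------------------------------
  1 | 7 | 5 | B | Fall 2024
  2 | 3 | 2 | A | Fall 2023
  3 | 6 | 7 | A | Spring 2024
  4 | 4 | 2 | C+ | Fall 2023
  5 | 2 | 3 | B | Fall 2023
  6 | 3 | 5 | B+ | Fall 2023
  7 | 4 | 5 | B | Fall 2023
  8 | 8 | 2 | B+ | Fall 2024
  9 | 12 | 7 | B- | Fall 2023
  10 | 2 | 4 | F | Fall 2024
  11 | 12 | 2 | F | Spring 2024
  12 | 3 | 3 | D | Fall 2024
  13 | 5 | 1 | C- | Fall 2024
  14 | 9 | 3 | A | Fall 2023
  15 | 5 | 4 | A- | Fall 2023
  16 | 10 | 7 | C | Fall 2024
SELECT p.name FROM courses p LEFT JOIN enrollments c ON c.course_id = p.id WHERE c.id IS NULL

Execution result:
Physics 201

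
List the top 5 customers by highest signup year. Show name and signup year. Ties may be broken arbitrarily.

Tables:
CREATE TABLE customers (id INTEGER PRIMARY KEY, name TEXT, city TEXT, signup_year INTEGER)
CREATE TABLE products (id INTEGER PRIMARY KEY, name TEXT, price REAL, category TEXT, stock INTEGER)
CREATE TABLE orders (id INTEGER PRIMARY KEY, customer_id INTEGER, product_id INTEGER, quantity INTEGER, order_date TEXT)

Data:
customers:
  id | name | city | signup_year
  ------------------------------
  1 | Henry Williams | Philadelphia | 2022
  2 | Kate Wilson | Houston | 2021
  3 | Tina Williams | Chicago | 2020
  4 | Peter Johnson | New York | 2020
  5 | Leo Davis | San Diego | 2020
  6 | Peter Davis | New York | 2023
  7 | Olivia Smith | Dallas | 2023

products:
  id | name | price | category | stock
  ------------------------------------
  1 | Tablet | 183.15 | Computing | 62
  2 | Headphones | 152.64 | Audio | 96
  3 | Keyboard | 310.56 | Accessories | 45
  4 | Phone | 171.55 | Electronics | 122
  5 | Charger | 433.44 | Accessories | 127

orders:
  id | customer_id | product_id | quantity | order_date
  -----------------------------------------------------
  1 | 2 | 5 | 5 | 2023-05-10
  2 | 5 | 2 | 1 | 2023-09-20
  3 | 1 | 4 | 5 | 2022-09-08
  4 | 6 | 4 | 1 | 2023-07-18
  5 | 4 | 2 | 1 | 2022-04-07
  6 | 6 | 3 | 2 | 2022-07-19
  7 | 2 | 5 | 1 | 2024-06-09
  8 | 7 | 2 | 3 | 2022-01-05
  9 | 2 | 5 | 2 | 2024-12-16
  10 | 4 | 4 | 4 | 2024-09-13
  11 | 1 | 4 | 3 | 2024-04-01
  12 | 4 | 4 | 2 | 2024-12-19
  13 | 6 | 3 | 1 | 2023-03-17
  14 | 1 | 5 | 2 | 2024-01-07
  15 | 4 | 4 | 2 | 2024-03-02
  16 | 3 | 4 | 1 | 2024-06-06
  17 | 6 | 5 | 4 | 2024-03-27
SELECT name, signup_year FROM customers ORDER BY signup_year DESC LIMIT 5

Execution result:
name | signup_year
Peter Davis | 2023
Olivia Smith | 2023
Henry Williams | 2022
Kate Wilson | 2021
Tina Williams | 2020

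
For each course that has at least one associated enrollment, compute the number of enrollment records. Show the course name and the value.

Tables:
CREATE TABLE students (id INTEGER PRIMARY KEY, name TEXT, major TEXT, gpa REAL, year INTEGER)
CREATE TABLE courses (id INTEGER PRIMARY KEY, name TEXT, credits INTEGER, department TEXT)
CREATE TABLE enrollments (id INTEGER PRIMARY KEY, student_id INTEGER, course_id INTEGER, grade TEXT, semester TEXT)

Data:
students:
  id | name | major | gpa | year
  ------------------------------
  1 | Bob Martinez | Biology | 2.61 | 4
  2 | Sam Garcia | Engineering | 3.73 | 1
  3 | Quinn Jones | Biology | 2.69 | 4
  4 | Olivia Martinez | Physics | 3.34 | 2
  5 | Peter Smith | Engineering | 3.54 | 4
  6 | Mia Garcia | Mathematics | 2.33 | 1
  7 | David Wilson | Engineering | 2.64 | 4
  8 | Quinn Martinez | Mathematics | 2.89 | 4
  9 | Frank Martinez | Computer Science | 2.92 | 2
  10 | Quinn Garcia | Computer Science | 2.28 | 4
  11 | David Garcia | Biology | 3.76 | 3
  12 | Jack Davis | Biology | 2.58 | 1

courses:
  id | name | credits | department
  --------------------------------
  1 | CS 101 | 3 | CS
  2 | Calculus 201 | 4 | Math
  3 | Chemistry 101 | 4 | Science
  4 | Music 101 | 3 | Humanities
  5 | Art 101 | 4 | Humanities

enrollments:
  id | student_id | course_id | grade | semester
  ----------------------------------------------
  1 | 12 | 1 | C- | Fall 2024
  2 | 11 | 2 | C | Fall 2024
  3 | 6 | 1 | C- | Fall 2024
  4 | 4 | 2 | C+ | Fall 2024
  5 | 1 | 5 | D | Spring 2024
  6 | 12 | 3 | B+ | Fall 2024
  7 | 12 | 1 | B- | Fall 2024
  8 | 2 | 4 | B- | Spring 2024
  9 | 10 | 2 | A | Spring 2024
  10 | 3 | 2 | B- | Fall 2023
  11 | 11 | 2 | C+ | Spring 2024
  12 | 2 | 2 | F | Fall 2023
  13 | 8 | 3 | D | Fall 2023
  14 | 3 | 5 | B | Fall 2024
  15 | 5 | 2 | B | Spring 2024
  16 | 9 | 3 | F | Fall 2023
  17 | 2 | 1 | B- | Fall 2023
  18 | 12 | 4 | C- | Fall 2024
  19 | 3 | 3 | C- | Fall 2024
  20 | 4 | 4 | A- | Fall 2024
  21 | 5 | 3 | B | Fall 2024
SELECT p.name, COUNT(*) AS n FROM enrollments c JOIN courses p ON c.course_id = p.id GROUP BY p.id, p.name

Execution result:
name | n
CS 101 | 4
Calculus 201 | 7
Chemistry 101 | 5
Music 101 | 3
Art 101 | 2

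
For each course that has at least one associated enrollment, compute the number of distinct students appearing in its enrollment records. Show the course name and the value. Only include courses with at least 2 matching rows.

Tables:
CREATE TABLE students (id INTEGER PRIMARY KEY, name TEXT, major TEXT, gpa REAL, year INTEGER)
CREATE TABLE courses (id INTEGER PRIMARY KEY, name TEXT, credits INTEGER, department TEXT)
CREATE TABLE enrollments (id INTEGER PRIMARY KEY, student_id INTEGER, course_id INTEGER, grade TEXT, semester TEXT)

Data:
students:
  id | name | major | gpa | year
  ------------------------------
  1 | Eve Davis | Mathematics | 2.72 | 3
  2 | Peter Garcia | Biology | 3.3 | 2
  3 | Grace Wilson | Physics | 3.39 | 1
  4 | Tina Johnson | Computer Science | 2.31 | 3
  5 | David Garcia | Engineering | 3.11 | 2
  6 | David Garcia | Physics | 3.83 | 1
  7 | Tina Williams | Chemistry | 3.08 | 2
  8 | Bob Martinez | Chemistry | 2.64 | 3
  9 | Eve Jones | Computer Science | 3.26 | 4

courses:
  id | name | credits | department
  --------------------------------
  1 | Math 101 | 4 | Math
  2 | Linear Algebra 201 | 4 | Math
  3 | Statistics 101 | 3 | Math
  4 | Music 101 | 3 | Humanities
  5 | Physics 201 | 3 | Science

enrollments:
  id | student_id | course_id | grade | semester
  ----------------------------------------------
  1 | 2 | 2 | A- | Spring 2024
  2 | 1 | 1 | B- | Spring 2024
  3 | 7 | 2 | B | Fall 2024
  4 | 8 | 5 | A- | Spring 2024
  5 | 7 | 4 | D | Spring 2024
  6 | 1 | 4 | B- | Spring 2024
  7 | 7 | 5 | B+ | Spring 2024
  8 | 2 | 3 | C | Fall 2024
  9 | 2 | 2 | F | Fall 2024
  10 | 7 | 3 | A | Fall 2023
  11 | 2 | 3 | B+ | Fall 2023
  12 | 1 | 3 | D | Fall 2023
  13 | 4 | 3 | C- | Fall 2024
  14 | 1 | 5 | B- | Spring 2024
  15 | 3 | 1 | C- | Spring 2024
SELECT p.name, COUNT(DISTINCT c.student_id) AS distinct_student_count FROM enrollments c JOIN courses p ON c.course_id = p.id GROUP BY p.id, p.name HAVING COUNT(*) >= 2

Execution result:
name | distinct_student_count
Math 101 | 2
Linear Algebra 201 | 2
Statistics 101 | 4
Music 101 | 2
Physics 201 | 3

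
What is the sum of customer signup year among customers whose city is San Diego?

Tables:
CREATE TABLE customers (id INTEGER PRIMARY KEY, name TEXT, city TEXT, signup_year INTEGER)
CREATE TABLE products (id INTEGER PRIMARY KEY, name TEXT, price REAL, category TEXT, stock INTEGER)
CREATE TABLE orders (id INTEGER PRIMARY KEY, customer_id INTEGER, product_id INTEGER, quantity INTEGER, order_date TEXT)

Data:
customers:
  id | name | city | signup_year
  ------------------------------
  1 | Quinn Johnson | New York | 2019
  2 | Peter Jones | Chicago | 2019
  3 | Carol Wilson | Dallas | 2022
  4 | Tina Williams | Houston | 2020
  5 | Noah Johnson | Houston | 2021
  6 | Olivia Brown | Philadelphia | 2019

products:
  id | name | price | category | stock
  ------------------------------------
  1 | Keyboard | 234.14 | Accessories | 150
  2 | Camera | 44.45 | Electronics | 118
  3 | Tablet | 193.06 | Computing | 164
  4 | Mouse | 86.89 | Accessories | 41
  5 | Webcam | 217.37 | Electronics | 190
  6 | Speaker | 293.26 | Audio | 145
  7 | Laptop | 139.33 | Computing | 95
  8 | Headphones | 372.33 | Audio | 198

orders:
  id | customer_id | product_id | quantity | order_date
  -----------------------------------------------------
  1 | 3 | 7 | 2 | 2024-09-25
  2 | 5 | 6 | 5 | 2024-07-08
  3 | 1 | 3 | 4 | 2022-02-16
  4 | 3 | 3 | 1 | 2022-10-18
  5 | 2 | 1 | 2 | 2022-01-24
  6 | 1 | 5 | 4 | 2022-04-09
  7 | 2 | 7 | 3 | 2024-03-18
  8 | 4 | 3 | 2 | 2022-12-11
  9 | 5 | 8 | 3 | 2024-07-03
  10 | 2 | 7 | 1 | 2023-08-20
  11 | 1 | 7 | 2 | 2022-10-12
SELECT SUM(signup_year) FROM customers WHERE city = 'San Diego'

Execution result:
NULL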